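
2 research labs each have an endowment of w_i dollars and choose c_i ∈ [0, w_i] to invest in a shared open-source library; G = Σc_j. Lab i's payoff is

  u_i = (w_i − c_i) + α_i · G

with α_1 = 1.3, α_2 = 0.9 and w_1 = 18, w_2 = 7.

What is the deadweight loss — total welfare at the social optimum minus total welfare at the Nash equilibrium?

8.4

∂u_i/∂c_i = α_i − 1, so lab i contributes w_i if α_i > 1, else 0.
α_i > 1 for i ∈ {1}; NE contributions (18, 0), G = 18.
W^NE = Σw_i − G^NE + (Σα_i)·G^NE = 25 + 1.2·18 = 46.6.
Planner: ∂(Σu_j)/∂c_i = Σα_j − 1 = 1.2 > 0, so everyone contributes w_i; G^SO = 25, W^SO = 25 + 1.2·25 = 55.
Deadweight loss = 8.4.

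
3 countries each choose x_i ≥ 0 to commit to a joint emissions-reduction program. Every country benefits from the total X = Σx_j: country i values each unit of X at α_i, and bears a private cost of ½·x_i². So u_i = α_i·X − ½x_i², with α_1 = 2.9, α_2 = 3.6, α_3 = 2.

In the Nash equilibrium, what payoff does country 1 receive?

Country i's FOC: ∂u_i/∂x_i = α_i − x_i = 0, so x_i* = α_i.
NE contributions = (2.9, 3.6, 2); X = 8.5.
u_1 = α_1·X − ½·(x_1)² = 2.9·8.5 − ½·2.9² = 20.445.

20.445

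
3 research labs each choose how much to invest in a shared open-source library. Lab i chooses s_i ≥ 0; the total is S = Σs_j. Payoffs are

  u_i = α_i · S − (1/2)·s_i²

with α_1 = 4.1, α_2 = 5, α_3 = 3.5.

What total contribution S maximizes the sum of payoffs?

Planner FOC: ∂(Σu_j)/∂s_i = (Σα_j) − s_i = 0, so s_i^SO = Σα_j = 12.6 for every i; S^SO = 37.8.

37.8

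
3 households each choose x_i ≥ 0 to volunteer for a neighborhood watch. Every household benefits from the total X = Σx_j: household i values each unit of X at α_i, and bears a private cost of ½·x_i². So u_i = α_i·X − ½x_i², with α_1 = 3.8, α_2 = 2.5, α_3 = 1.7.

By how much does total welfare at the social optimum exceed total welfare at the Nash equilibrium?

43.79

Household i's FOC: ∂u_i/∂x_i = α_i − x_i = 0, so x_i* = α_i.
NE contributions = (3.8, 2.5, 1.7); X = 8.
W^NE = (Σα)·X − ½Σα_i² = 8² − ½·23.58 = 52.21.
Planner sets x_i = Σα_j = 8 for every i, so X^SO = 3·8 = 24.
W^SO = (Σα)·X^SO − ½·3·(Σα)² = (3/2)·8² = 96.
Deadweight loss = W^SO − W^NE = 43.79.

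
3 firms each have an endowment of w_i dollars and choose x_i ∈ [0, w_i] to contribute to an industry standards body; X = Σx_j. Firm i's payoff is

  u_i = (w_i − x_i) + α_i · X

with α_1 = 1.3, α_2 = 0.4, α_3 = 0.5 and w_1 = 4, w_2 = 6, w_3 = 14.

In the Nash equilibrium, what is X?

∂u_i/∂x_i = α_i − 1, so firm i contributes w_i if α_i > 1, else 0.
α_i > 1 for i ∈ {1}; NE contributions (4, 0, 0), X = 4.

4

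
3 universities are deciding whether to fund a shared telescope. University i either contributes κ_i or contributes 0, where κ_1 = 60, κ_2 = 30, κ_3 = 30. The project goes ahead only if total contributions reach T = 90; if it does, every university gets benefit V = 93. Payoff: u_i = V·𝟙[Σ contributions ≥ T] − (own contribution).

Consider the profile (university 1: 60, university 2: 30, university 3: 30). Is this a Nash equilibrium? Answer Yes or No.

No

Total = 120 ≥ 90: provided.
University 1 (pledges 60, payoff 33): dropping to 0 → total 60, payoff 0. No gain.
University 2 (pledges 30, payoff 63): dropping to 0 → total 90, payoff 93. Profitable deviation.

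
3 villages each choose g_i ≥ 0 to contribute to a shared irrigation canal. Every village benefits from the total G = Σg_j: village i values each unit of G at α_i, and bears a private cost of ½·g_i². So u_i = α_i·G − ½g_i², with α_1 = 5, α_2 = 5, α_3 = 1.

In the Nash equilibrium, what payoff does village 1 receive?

Village i's FOC: ∂u_i/∂g_i = α_i − g_i = 0, so g_i* = α_i.
NE contributions = (5, 5, 1); G = 11.
u_1 = α_1·G − ½·(g_1)² = 5·11 − ½·5² = 42.5.

42.5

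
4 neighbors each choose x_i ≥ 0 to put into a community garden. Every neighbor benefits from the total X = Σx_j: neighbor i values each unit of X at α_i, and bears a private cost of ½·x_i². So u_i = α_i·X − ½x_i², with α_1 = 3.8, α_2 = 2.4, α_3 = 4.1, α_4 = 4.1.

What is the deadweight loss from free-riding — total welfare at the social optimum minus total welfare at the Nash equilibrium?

234.27

Neighbor i's FOC: ∂u_i/∂x_i = α_i − x_i = 0, so x_i* = α_i.
NE contributions = (3.8, 2.4, 4.1, 4.1); X = 14.4.
W^NE = (Σα)·X − ½Σα_i² = 14.4² − ½·53.82 = 180.45.
Planner sets x_i = Σα_j = 14.4 for every i, so X^SO = 4·14.4 = 57.6.
W^SO = (Σα)·X^SO − ½·4·(Σα)² = (4/2)·14.4² = 414.72.
Deadweight loss = W^SO − W^NE = 234.27.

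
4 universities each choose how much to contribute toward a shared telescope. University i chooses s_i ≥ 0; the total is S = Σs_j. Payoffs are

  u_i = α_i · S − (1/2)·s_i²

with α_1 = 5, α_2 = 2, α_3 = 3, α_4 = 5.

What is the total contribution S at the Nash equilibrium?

15

University i's FOC: ∂u_i/∂s_i = α_i − s_i = 0, so s_i* = α_i.
NE contributions = (5, 2, 3, 5); S = 15.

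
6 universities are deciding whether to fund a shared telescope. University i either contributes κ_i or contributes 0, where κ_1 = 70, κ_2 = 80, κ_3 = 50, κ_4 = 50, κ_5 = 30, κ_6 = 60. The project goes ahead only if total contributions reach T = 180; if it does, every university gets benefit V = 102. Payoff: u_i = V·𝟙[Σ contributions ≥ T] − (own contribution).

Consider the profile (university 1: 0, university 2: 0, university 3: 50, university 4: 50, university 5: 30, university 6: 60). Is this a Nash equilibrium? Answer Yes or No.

Total = 190 ≥ 180: provided.
University 1 (pledges 0, payoff 102): pledging 70 → total 260, payoff 32. No gain.
University 2 (pledges 0, payoff 102): pledging 80 → total 270, payoff 22. No gain.
University 3 (pledges 50, payoff 52): dropping to 0 → total 140, payoff 0. No gain.
University 4 (pledges 50, payoff 52): dropping to 0 → total 140, payoff 0. No gain.
University 5 (pledges 30, payoff 72): dropping to 0 → total 160, payoff 0. No gain.
University 6 (pledges 60, payoff 42): dropping to 0 → total 130, payoff 0. No gain.

Yes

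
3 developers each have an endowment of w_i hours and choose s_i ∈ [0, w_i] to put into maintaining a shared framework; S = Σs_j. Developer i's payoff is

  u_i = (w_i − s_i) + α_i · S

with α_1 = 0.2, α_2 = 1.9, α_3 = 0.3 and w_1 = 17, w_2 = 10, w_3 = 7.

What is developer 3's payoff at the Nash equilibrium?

∂u_i/∂s_i = α_i − 1, so developer i contributes w_i if α_i > 1, else 0.
α_i > 1 for i ∈ {2}; NE contributions (0, 10, 0), S = 10.
u_3 = (7 − 0) + 0.3·10 = 10.

10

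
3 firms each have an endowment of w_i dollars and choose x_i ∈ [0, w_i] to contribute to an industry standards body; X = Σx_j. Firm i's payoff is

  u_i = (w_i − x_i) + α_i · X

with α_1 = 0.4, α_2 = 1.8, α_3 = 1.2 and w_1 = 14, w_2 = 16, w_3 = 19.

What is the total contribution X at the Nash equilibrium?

35

∂u_i/∂x_i = α_i − 1, so firm i contributes w_i if α_i > 1, else 0.
α_i > 1 for i ∈ {2, 3}; NE contributions (0, 16, 19), X = 35.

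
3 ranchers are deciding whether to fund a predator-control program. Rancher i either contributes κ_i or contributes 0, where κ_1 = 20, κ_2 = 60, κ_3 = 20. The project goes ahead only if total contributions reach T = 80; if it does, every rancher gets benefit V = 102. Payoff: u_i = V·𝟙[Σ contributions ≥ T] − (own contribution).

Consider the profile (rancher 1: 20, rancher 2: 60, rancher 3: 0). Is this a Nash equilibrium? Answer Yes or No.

Total = 80 ≥ 80: provided.
Rancher 1 (pledges 20, payoff 82): dropping to 0 → total 60, payoff 0. No gain.
Rancher 2 (pledges 60, payoff 42): dropping to 0 → total 20, payoff 0. No gain.
Rancher 3 (pledges 0, payoff 102): pledging 20 → total 100, payoff 82. No gain.

Yes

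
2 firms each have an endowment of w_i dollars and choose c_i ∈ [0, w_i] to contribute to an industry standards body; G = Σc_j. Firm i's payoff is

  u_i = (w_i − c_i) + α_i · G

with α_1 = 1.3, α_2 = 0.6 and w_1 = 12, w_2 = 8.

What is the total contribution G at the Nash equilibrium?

12

∂u_i/∂c_i = α_i − 1, so firm i contributes w_i if α_i > 1, else 0.
α_i > 1 for i ∈ {1}; NE contributions (12, 0), G = 12.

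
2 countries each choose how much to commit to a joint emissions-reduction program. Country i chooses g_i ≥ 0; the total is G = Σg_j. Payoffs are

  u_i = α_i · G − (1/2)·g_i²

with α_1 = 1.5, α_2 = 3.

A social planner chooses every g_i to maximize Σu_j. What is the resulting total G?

9

Planner FOC: ∂(Σu_j)/∂g_i = (Σα_j) − g_i = 0, so g_i^SO = Σα_j = 4.5 for every i; G^SO = 9.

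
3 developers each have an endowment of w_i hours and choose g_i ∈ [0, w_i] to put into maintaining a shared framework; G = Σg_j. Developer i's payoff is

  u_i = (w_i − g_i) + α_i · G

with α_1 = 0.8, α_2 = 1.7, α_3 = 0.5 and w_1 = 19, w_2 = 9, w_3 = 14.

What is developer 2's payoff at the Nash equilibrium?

15.3

∂u_i/∂g_i = α_i − 1, so developer i contributes w_i if α_i > 1, else 0.
α_i > 1 for i ∈ {2}; NE contributions (0, 9, 0), G = 9.
u_2 = (9 − 9) + 1.7·9 = 15.3.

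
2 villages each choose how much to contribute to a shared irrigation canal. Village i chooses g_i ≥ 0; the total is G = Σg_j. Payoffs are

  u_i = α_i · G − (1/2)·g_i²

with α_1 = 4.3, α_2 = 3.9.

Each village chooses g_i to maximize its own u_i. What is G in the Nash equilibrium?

Village i's FOC: ∂u_i/∂g_i = α_i − g_i = 0, so g_i* = α_i.
NE contributions = (4.3, 3.9); G = 8.2.

8.2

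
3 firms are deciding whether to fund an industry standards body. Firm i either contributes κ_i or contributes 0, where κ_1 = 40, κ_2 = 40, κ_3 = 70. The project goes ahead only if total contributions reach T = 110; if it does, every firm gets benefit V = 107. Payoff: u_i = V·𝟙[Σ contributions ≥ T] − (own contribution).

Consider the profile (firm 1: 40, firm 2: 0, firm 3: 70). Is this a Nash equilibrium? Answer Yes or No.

Yes

Total = 110 ≥ 110: provided.
Firm 1 (pledges 40, payoff 67): dropping to 0 → total 70, payoff 0. No gain.
Firm 2 (pledges 0, payoff 107): pledging 40 → total 150, payoff 67. No gain.
Firm 3 (pledges 70, payoff 37): dropping to 0 → total 40, payoff 0. No gain.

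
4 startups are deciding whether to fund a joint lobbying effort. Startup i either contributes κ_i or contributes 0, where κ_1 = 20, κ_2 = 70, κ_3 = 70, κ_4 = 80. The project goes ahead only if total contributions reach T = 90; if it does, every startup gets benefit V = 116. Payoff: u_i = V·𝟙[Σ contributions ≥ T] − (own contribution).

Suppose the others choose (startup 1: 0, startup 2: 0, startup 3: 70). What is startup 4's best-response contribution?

Others' total = 70. Contributing 80 brings total to 150 ≥ 90: gain V − κ_4 = 36.
Best response: 80.

80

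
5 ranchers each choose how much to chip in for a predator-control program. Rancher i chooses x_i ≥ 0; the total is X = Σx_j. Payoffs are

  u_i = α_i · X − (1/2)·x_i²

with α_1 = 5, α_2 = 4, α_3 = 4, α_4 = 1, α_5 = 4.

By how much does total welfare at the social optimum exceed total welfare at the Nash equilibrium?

Rancher i's FOC: ∂u_i/∂x_i = α_i − x_i = 0, so x_i* = α_i.
NE contributions = (5, 4, 4, 1, 4); X = 18.
W^NE = (Σα)·X − ½Σα_i² = 18² − ½·74 = 287.
Planner sets x_i = Σα_j = 18 for every i, so X^SO = 5·18 = 90.
W^SO = (Σα)·X^SO − ½·5·(Σα)² = (5/2)·18² = 810.
Deadweight loss = W^SO − W^NE = 523.

523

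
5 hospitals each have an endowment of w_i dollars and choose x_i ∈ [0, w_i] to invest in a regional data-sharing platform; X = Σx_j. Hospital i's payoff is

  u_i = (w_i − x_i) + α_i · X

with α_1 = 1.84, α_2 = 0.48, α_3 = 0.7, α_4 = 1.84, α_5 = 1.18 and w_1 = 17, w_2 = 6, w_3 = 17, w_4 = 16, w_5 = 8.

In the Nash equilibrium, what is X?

∂u_i/∂x_i = α_i − 1, so hospital i contributes w_i if α_i > 1, else 0.
α_i > 1 for i ∈ {1, 4, 5}; NE contributions (17, 0, 0, 16, 8), X = 41.

41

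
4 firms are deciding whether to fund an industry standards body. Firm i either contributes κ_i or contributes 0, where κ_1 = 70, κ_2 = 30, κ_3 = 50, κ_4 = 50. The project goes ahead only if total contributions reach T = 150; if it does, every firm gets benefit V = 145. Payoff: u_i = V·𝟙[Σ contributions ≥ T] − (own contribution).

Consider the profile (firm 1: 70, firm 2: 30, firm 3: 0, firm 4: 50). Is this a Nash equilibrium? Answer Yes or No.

Total = 150 ≥ 150: provided.
Firm 1 (pledges 70, payoff 75): dropping to 0 → total 80, payoff 0. No gain.
Firm 2 (pledges 30, payoff 115): dropping to 0 → total 120, payoff 0. No gain.
Firm 3 (pledges 0, payoff 145): pledging 50 → total 200, payoff 95. No gain.
Firm 4 (pledges 50, payoff 95): dropping to 0 → total 100, payoff 0. No gain.

Yes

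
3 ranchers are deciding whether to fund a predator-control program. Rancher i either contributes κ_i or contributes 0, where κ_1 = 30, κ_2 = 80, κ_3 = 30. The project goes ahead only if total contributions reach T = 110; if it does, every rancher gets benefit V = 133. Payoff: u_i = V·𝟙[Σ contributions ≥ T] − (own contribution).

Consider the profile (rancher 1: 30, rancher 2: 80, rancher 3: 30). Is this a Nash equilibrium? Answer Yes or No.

No

Total = 140 ≥ 110: provided.
Rancher 1 (pledges 30, payoff 103): dropping to 0 → total 110, payoff 133. Profitable deviation.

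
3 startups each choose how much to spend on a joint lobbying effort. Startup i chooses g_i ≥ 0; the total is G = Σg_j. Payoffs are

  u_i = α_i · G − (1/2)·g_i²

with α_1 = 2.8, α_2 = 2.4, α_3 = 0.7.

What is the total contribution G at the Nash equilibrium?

5.9

Startup i's FOC: ∂u_i/∂g_i = α_i − g_i = 0, so g_i* = α_i.
NE contributions = (2.8, 2.4, 0.7); G = 5.9.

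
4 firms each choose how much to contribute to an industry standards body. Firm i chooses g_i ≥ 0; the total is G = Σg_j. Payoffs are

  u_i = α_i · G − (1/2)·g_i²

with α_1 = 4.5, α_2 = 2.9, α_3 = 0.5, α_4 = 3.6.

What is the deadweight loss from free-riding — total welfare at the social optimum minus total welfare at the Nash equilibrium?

Firm i's FOC: ∂u_i/∂g_i = α_i − g_i = 0, so g_i* = α_i.
NE contributions = (4.5, 2.9, 0.5, 3.6); G = 11.5.
W^NE = (Σα)·G − ½Σα_i² = 11.5² − ½·41.87 = 111.315.
Planner sets g_i = Σα_j = 11.5 for every i, so G^SO = 4·11.5 = 46.
W^SO = (Σα)·G^SO − ½·4·(Σα)² = (4/2)·11.5² = 264.5.
Deadweight loss = W^SO − W^NE = 153.185.

153.185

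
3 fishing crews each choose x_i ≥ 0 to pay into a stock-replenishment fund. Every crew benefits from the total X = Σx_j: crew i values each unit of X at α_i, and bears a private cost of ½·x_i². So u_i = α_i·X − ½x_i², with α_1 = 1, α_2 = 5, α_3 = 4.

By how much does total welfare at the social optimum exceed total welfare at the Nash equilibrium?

Crew i's FOC: ∂u_i/∂x_i = α_i − x_i = 0, so x_i* = α_i.
NE contributions = (1, 5, 4); X = 10.
W^NE = (Σα)·X − ½Σα_i² = 10² − ½·42 = 79.
Planner sets x_i = Σα_j = 10 for every i, so X^SO = 3·10 = 30.
W^SO = (Σα)·X^SO − ½·3·(Σα)² = (3/2)·10² = 150.
Deadweight loss = W^SO − W^NE = 71.

71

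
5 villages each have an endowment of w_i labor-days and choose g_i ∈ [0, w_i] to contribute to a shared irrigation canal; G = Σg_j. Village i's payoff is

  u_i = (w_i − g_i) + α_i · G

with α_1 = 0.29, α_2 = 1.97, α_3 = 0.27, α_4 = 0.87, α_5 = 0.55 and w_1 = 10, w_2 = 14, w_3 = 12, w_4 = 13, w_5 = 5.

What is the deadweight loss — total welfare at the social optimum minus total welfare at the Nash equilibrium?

∂u_i/∂g_i = α_i − 1, so village i contributes w_i if α_i > 1, else 0.
α_i > 1 for i ∈ {2}; NE contributions (0, 14, 0, 0, 0), G = 14.
W^NE = Σw_i − G^NE + (Σα_i)·G^NE = 54 + 2.95·14 = 95.3.
Planner: ∂(Σu_j)/∂g_i = Σα_j − 1 = 2.95 > 0, so everyone contributes w_i; G^SO = 54, W^SO = 54 + 2.95·54 = 213.3.
Deadweight loss = 118.

118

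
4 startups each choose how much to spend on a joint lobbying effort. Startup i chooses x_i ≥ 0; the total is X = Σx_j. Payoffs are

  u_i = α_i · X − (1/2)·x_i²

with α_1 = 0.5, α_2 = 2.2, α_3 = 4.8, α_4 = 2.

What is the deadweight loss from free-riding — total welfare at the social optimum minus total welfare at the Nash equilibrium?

Startup i's FOC: ∂u_i/∂x_i = α_i − x_i = 0, so x_i* = α_i.
NE contributions = (0.5, 2.2, 4.8, 2); X = 9.5.
W^NE = (Σα)·X − ½Σα_i² = 9.5² − ½·32.13 = 74.185.
Planner sets x_i = Σα_j = 9.5 for every i, so X^SO = 4·9.5 = 38.
W^SO = (Σα)·X^SO − ½·4·(Σα)² = (4/2)·9.5² = 180.5.
Deadweight loss = W^SO − W^NE = 106.315.

106.315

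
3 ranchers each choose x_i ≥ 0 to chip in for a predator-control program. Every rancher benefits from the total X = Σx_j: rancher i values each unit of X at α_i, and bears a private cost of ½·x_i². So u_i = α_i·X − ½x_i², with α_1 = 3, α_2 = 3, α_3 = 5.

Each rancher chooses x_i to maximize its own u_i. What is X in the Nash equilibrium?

11

Rancher i's FOC: ∂u_i/∂x_i = α_i − x_i = 0, so x_i* = α_i.
NE contributions = (3, 3, 5); X = 11.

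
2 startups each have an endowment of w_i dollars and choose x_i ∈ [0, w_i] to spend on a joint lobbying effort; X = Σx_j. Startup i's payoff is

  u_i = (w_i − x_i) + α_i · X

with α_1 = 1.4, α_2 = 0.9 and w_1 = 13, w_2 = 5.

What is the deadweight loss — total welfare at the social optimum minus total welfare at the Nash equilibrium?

6.5

∂u_i/∂x_i = α_i − 1, so startup i contributes w_i if α_i > 1, else 0.
α_i > 1 for i ∈ {1}; NE contributions (13, 0), X = 13.
W^NE = Σw_i − X^NE + (Σα_i)·X^NE = 18 + 1.3·13 = 34.9.
Planner: ∂(Σu_j)/∂x_i = Σα_j − 1 = 1.3 > 0, so everyone contributes w_i; X^SO = 18, W^SO = 18 + 1.3·18 = 41.4.
Deadweight loss = 6.5.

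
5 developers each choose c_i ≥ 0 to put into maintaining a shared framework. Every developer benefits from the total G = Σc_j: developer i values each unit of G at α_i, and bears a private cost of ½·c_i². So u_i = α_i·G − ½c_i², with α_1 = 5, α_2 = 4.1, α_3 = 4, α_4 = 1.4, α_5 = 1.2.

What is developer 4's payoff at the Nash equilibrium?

21

Developer i's FOC: ∂u_i/∂c_i = α_i − c_i = 0, so c_i* = α_i.
NE contributions = (5, 4.1, 4, 1.4, 1.2); G = 15.7.
u_4 = α_4·G − ½·(c_4)² = 1.4·15.7 − ½·1.4² = 21.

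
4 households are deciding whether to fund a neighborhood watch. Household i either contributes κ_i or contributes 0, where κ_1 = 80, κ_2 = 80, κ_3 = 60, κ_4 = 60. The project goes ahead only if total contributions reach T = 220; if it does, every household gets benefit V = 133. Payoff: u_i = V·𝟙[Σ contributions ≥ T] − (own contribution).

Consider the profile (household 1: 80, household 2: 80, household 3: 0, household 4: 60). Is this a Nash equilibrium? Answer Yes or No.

Yes

Total = 220 ≥ 220: provided.
Household 1 (pledges 80, payoff 53): dropping to 0 → total 140, payoff 0. No gain.
Household 2 (pledges 80, payoff 53): dropping to 0 → total 140, payoff 0. No gain.
Household 3 (pledges 0, payoff 133): pledging 60 → total 280, payoff 73. No gain.
Household 4 (pledges 60, payoff 73): dropping to 0 → total 160, payoff 0. No gain.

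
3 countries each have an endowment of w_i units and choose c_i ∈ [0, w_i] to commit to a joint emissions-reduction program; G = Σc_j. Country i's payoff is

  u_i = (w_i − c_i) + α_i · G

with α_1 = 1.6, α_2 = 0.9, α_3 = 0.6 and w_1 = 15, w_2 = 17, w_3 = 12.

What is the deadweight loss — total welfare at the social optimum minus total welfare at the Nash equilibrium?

∂u_i/∂c_i = α_i − 1, so country i contributes w_i if α_i > 1, else 0.
α_i > 1 for i ∈ {1}; NE contributions (15, 0, 0), G = 15.
W^NE = Σw_i − G^NE + (Σα_i)·G^NE = 44 + 2.1·15 = 75.5.
Planner: ∂(Σu_j)/∂c_i = Σα_j − 1 = 2.1 > 0, so everyone contributes w_i; G^SO = 44, W^SO = 44 + 2.1·44 = 136.4.
Deadweight loss = 60.9.

60.9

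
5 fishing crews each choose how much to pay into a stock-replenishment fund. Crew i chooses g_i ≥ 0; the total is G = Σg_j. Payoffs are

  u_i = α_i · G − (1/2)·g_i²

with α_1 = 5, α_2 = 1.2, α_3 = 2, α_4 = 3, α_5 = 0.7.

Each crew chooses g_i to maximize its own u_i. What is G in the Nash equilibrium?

Crew i's FOC: ∂u_i/∂g_i = α_i − g_i = 0, so g_i* = α_i.
NE contributions = (5, 1.2, 2, 3, 0.7); G = 11.9.

11.9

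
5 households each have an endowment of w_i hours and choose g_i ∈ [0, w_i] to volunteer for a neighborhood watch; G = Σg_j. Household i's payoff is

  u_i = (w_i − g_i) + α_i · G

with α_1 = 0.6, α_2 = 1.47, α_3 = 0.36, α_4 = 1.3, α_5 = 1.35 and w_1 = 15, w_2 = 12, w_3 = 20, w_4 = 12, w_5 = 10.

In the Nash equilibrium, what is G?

34

∂u_i/∂g_i = α_i − 1, so household i contributes w_i if α_i > 1, else 0.
α_i > 1 for i ∈ {2, 4, 5}; NE contributions (0, 12, 0, 12, 10), G = 34.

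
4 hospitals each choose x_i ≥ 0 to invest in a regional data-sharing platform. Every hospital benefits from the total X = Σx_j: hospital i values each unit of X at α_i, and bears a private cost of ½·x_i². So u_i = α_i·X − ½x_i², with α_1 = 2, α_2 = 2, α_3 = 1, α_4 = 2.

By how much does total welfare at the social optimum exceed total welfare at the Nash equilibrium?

Hospital i's FOC: ∂u_i/∂x_i = α_i − x_i = 0, so x_i* = α_i.
NE contributions = (2, 2, 1, 2); X = 7.
W^NE = (Σα)·X − ½Σα_i² = 7² − ½·13 = 42.5.
Planner sets x_i = Σα_j = 7 for every i, so X^SO = 4·7 = 28.
W^SO = (Σα)·X^SO − ½·4·(Σα)² = (4/2)·7² = 98.
Deadweight loss = W^SO − W^NE = 55.5.

55.5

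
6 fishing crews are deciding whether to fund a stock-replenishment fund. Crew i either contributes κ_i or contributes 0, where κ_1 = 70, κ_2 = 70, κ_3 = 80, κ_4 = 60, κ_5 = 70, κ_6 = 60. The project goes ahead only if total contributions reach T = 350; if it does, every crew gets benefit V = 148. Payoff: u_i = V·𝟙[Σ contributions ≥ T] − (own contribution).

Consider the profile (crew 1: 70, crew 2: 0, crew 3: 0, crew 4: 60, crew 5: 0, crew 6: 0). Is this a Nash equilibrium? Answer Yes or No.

No

Total = 130 < 350: not provided.
Crew 1 (pledges 70, payoff -70): dropping to 0 → total 60, payoff 0. Profitable deviation.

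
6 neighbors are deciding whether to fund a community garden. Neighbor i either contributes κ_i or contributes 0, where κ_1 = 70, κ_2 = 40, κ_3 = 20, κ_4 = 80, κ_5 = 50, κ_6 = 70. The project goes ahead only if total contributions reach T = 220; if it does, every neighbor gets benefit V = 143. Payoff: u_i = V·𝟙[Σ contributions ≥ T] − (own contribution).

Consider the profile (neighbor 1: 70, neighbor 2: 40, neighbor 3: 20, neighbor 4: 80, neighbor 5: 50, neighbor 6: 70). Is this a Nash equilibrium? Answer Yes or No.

No

Total = 330 ≥ 220: provided.
Neighbor 1 (pledges 70, payoff 73): dropping to 0 → total 260, payoff 143. Profitable deviation.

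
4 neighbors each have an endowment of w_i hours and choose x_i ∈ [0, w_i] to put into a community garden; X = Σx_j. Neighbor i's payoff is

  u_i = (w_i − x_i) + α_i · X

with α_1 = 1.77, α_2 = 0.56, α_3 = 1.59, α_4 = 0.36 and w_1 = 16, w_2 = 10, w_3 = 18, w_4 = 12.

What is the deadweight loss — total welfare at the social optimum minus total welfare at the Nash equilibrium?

72.16

∂u_i/∂x_i = α_i − 1, so neighbor i contributes w_i if α_i > 1, else 0.
α_i > 1 for i ∈ {1, 3}; NE contributions (16, 0, 18, 0), X = 34.
W^NE = Σw_i − X^NE + (Σα_i)·X^NE = 56 + 3.28·34 = 167.52.
Planner: ∂(Σu_j)/∂x_i = Σα_j − 1 = 3.28 > 0, so everyone contributes w_i; X^SO = 56, W^SO = 56 + 3.28·56 = 239.68.
Deadweight loss = 72.16.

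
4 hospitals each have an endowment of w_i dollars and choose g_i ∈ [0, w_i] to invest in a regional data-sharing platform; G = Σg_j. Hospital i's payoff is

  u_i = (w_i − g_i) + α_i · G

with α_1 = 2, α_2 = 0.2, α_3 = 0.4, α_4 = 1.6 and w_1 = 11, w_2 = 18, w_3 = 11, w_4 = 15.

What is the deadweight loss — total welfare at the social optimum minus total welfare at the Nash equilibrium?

92.8

∂u_i/∂g_i = α_i − 1, so hospital i contributes w_i if α_i > 1, else 0.
α_i > 1 for i ∈ {1, 4}; NE contributions (11, 0, 0, 15), G = 26.
W^NE = Σw_i − G^NE + (Σα_i)·G^NE = 55 + 3.2·26 = 138.2.
Planner: ∂(Σu_j)/∂g_i = Σα_j − 1 = 3.2 > 0, so everyone contributes w_i; G^SO = 55, W^SO = 55 + 3.2·55 = 231.
Deadweight loss = 92.8.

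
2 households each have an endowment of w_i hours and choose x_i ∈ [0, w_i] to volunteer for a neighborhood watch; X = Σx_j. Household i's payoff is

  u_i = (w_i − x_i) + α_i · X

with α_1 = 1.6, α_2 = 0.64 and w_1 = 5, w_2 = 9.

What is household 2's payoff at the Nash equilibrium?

∂u_i/∂x_i = α_i − 1, so household i contributes w_i if α_i > 1, else 0.
α_i > 1 for i ∈ {1}; NE contributions (5, 0), X = 5.
u_2 = (9 − 0) + 0.64·5 = 12.2.

12.2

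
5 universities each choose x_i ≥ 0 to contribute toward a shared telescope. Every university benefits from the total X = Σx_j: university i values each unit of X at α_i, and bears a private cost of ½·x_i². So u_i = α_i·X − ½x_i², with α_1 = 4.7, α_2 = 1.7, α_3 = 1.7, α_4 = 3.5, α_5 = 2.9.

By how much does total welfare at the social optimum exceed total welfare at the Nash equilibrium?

University i's FOC: ∂u_i/∂x_i = α_i − x_i = 0, so x_i* = α_i.
NE contributions = (4.7, 1.7, 1.7, 3.5, 2.9); X = 14.5.
W^NE = (Σα)·X − ½Σα_i² = 14.5² − ½·48.53 = 185.985.
Planner sets x_i = Σα_j = 14.5 for every i, so X^SO = 5·14.5 = 72.5.
W^SO = (Σα)·X^SO − ½·5·(Σα)² = (5/2)·14.5² = 525.625.
Deadweight loss = W^SO − W^NE = 339.64.

339.64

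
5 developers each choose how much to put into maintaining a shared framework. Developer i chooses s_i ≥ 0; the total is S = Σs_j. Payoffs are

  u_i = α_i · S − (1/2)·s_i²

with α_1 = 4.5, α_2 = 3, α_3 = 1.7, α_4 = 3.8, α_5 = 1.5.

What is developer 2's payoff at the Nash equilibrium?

39

Developer i's FOC: ∂u_i/∂s_i = α_i − s_i = 0, so s_i* = α_i.
NE contributions = (4.5, 3, 1.7, 3.8, 1.5); S = 14.5.
u_2 = α_2·S − ½·(s_2)² = 3·14.5 − ½·3² = 39.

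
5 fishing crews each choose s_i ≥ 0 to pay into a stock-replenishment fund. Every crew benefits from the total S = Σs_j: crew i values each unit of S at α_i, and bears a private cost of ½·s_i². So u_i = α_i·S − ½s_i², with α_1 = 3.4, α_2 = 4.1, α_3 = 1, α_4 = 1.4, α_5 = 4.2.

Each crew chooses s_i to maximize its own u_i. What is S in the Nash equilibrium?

14.1

Crew i's FOC: ∂u_i/∂s_i = α_i − s_i = 0, so s_i* = α_i.
NE contributions = (3.4, 4.1, 1, 1.4, 4.2); S = 14.1.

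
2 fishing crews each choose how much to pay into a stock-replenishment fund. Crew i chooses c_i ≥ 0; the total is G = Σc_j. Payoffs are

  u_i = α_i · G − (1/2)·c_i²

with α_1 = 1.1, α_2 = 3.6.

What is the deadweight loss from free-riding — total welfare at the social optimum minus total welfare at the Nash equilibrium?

7.085

Crew i's FOC: ∂u_i/∂c_i = α_i − c_i = 0, so c_i* = α_i.
NE contributions = (1.1, 3.6); G = 4.7.
W^NE = (Σα)·G − ½Σα_i² = 4.7² − ½·14.17 = 15.005.
Planner sets c_i = Σα_j = 4.7 for every i, so G^SO = 2·4.7 = 9.4.
W^SO = (Σα)·G^SO − ½·2·(Σα)² = (2/2)·4.7² = 22.09.
Deadweight loss = W^SO − W^NE = 7.085.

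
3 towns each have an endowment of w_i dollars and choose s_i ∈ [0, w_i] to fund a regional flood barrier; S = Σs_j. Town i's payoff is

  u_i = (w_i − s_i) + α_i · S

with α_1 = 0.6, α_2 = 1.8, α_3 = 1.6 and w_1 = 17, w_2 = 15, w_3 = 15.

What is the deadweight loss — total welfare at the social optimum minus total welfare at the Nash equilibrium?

51

∂u_i/∂s_i = α_i − 1, so town i contributes w_i if α_i > 1, else 0.
α_i > 1 for i ∈ {2, 3}; NE contributions (0, 15, 15), S = 30.
W^NE = Σw_i − S^NE + (Σα_i)·S^NE = 47 + 3·30 = 137.
Planner: ∂(Σu_j)/∂s_i = Σα_j − 1 = 3 > 0, so everyone contributes w_i; S^SO = 47, W^SO = 47 + 3·47 = 188.
Deadweight loss = 51.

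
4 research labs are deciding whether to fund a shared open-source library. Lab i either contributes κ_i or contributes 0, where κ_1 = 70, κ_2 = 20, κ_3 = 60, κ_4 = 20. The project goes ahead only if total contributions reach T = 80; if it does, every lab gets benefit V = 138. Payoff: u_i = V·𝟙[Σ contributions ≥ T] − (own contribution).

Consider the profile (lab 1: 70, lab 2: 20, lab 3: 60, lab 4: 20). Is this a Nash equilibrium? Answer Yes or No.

Total = 170 ≥ 80: provided.
Lab 1 (pledges 70, payoff 68): dropping to 0 → total 100, payoff 138. Profitable deviation.

No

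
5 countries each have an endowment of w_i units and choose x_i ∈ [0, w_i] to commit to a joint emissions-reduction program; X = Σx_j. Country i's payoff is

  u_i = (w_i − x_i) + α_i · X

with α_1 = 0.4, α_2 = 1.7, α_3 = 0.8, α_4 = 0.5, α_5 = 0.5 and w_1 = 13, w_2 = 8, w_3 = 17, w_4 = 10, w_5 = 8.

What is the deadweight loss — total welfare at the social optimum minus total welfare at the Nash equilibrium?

∂u_i/∂x_i = α_i − 1, so country i contributes w_i if α_i > 1, else 0.
α_i > 1 for i ∈ {2}; NE contributions (0, 8, 0, 0, 0), X = 8.
W^NE = Σw_i − X^NE + (Σα_i)·X^NE = 56 + 2.9·8 = 79.2.
Planner: ∂(Σu_j)/∂x_i = Σα_j − 1 = 2.9 > 0, so everyone contributes w_i; X^SO = 56, W^SO = 56 + 2.9·56 = 218.4.
Deadweight loss = 139.2.

139.2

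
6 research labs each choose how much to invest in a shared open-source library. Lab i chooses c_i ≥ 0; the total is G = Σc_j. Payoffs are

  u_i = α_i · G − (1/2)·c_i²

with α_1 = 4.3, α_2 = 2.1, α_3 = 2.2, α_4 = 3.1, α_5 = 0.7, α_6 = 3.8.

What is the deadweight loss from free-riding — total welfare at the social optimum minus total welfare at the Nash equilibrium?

Lab i's FOC: ∂u_i/∂c_i = α_i − c_i = 0, so c_i* = α_i.
NE contributions = (4.3, 2.1, 2.2, 3.1, 0.7, 3.8); G = 16.2.
W^NE = (Σα)·G − ½Σα_i² = 16.2² − ½·52.28 = 236.3.
Planner sets c_i = Σα_j = 16.2 for every i, so G^SO = 6·16.2 = 97.2.
W^SO = (Σα)·G^SO − ½·6·(Σα)² = (6/2)·16.2² = 787.32.
Deadweight loss = W^SO − W^NE = 551.02.

551.02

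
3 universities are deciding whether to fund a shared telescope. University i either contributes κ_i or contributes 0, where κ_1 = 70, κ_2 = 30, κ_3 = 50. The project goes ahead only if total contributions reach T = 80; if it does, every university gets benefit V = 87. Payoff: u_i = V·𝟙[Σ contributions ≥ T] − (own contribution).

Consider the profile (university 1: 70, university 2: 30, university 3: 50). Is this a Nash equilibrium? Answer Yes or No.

No

Total = 150 ≥ 80: provided.
University 1 (pledges 70, payoff 17): dropping to 0 → total 80, payoff 87. Profitable deviation.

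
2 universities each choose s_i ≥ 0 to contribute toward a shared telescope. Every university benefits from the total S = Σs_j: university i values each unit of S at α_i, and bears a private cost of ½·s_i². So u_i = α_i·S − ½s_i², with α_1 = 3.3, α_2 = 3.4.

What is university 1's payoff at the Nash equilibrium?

16.665

University i's FOC: ∂u_i/∂s_i = α_i − s_i = 0, so s_i* = α_i.
NE contributions = (3.3, 3.4); S = 6.7.
u_1 = α_1·S − ½·(s_1)² = 3.3·6.7 − ½·3.3² = 16.665.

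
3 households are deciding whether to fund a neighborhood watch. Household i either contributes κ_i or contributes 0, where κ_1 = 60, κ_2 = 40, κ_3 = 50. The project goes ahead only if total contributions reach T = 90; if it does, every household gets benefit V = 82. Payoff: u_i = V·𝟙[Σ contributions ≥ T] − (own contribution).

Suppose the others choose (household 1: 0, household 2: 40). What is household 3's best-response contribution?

50

Others' total = 40. Contributing 50 brings total to 90 ≥ 90: gain V − κ_3 = 32.
Best response: 50.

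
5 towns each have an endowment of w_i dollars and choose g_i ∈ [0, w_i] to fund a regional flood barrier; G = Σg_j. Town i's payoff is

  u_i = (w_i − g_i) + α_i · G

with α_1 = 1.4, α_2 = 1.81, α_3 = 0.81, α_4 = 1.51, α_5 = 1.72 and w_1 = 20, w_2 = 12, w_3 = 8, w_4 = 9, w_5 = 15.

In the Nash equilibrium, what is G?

∂u_i/∂g_i = α_i − 1, so town i contributes w_i if α_i > 1, else 0.
α_i > 1 for i ∈ {1, 2, 4, 5}; NE contributions (20, 12, 0, 9, 15), G = 56.

56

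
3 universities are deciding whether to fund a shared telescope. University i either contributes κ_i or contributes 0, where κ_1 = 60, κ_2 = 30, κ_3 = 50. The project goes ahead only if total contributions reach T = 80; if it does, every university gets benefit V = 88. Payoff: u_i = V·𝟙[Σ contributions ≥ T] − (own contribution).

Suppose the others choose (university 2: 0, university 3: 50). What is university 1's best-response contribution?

60

Others' total = 50. Contributing 60 brings total to 110 ≥ 80: gain V − κ_1 = 28.
Best response: 60.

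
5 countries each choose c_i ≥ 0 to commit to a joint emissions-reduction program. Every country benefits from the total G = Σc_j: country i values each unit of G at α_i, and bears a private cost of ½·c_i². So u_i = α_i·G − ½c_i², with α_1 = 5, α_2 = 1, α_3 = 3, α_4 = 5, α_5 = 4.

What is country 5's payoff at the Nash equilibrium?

Country i's FOC: ∂u_i/∂c_i = α_i − c_i = 0, so c_i* = α_i.
NE contributions = (5, 1, 3, 5, 4); G = 18.
u_5 = α_5·G − ½·(c_5)² = 4·18 − ½·4² = 64.

64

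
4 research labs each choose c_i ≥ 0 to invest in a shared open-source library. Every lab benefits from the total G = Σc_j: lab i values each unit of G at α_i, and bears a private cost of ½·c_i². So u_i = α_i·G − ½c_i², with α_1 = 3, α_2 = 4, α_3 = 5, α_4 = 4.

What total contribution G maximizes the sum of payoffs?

64

Planner FOC: ∂(Σu_j)/∂c_i = (Σα_j) − c_i = 0, so c_i^SO = Σα_j = 16 for every i; G^SO = 64.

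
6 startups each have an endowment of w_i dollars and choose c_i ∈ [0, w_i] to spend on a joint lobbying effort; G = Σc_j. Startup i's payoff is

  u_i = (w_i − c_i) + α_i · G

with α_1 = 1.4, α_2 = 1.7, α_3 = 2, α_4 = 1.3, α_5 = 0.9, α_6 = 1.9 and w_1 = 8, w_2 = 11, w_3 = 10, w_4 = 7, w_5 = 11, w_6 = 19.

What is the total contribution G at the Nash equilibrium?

55

∂u_i/∂c_i = α_i − 1, so startup i contributes w_i if α_i > 1, else 0.
α_i > 1 for i ∈ {1, 2, 3, 4, 6}; NE contributions (8, 11, 10, 7, 0, 19), G = 55.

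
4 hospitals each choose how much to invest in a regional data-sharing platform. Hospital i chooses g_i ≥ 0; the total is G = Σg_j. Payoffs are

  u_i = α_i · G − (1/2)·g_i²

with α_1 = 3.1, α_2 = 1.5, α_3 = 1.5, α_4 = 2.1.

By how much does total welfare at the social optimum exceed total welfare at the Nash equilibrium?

Hospital i's FOC: ∂u_i/∂g_i = α_i − g_i = 0, so g_i* = α_i.
NE contributions = (3.1, 1.5, 1.5, 2.1); G = 8.2.
W^NE = (Σα)·G − ½Σα_i² = 8.2² − ½·18.52 = 57.98.
Planner sets g_i = Σα_j = 8.2 for every i, so G^SO = 4·8.2 = 32.8.
W^SO = (Σα)·G^SO − ½·4·(Σα)² = (4/2)·8.2² = 134.48.
Deadweight loss = W^SO − W^NE = 76.5.

76.5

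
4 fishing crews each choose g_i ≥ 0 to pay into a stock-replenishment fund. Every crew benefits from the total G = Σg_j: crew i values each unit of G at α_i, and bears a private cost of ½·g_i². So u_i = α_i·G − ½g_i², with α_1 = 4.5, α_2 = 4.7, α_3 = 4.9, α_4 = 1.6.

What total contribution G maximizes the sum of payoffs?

Planner FOC: ∂(Σu_j)/∂g_i = (Σα_j) − g_i = 0, so g_i^SO = Σα_j = 15.7 for every i; G^SO = 62.8.

62.8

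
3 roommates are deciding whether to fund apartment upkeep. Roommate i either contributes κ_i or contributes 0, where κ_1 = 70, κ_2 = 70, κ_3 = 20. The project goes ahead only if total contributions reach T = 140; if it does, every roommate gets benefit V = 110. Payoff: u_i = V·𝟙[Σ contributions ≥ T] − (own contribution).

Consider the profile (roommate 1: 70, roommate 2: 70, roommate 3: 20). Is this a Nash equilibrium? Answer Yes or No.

Total = 160 ≥ 140: provided.
Roommate 1 (pledges 70, payoff 40): dropping to 0 → total 90, payoff 0. No gain.
Roommate 2 (pledges 70, payoff 40): dropping to 0 → total 90, payoff 0. No gain.
Roommate 3 (pledges 20, payoff 90): dropping to 0 → total 140, payoff 110. Profitable deviation.

No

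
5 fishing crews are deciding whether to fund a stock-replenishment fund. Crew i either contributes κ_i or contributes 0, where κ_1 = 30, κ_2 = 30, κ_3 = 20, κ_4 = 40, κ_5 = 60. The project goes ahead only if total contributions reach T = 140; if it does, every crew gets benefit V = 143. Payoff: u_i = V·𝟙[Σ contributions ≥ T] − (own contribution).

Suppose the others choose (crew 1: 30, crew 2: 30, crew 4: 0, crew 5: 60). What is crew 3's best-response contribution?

20

Others' total = 120. Contributing 20 brings total to 140 ≥ 140: gain V − κ_3 = 123.
Best response: 20.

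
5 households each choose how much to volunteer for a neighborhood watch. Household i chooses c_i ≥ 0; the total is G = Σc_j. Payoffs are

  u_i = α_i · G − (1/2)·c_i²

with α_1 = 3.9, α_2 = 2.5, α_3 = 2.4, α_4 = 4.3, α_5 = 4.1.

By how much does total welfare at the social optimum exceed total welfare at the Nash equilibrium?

475.02

Household i's FOC: ∂u_i/∂c_i = α_i − c_i = 0, so c_i* = α_i.
NE contributions = (3.9, 2.5, 2.4, 4.3, 4.1); G = 17.2.
W^NE = (Σα)·G − ½Σα_i² = 17.2² − ½·62.52 = 264.58.
Planner sets c_i = Σα_j = 17.2 for every i, so G^SO = 5·17.2 = 86.
W^SO = (Σα)·G^SO − ½·5·(Σα)² = (5/2)·17.2² = 739.6.
Deadweight loss = W^SO − W^NE = 475.02.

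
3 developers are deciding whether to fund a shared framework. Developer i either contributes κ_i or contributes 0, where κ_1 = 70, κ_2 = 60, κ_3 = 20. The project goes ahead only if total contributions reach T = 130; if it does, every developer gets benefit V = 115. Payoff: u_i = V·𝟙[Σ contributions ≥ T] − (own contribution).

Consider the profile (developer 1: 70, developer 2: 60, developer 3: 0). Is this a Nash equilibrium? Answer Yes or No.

Total = 130 ≥ 130: provided.
Developer 1 (pledges 70, payoff 45): dropping to 0 → total 60, payoff 0. No gain.
Developer 2 (pledges 60, payoff 55): dropping to 0 → total 70, payoff 0. No gain.
Developer 3 (pledges 0, payoff 115): pledging 20 → total 150, payoff 95. No gain.

Yes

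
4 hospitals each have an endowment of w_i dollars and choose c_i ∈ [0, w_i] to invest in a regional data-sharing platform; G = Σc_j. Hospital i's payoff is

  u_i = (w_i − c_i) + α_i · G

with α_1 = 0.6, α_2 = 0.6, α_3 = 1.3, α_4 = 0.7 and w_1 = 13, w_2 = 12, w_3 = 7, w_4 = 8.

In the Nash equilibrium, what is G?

7

∂u_i/∂c_i = α_i − 1, so hospital i contributes w_i if α_i > 1, else 0.
α_i > 1 for i ∈ {3}; NE contributions (0, 0, 7, 0), G = 7.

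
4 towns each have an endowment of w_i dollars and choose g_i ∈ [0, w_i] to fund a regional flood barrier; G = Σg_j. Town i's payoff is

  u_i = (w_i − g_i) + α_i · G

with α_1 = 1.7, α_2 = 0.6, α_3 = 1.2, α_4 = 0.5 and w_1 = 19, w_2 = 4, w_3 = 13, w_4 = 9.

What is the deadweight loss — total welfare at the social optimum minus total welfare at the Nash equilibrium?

39

∂u_i/∂g_i = α_i − 1, so town i contributes w_i if α_i > 1, else 0.
α_i > 1 for i ∈ {1, 3}; NE contributions (19, 0, 13, 0), G = 32.
W^NE = Σw_i − G^NE + (Σα_i)·G^NE = 45 + 3·32 = 141.
Planner: ∂(Σu_j)/∂g_i = Σα_j − 1 = 3 > 0, so everyone contributes w_i; G^SO = 45, W^SO = 45 + 3·45 = 180.
Deadweight loss = 39.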